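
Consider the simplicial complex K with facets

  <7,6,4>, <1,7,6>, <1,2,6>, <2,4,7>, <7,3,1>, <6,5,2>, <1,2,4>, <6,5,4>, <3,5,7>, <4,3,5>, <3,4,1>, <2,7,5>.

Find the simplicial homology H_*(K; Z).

H_0 = Z,  H_1 = Z/2,  H_2 = 0.

We work with the vertex ordering 1 < 2 < 3 < 4 < 5 < 6 < 7. The simplices of K, each written with vertices in increasing order, are:

  0-simplices (7): [1], [2], [3], [4], [5], [6], [7]
  1-simplices (18): [1,2], [1,3], [1,4], [1,6], [1,7], [2,4], [2,5], [2,6], [2,7], [3,4], [3,5], [3,7], [4,5], [4,6], [4,7], [5,6], [5,7], [6,7]
  2-simplices (12): [1,2,4], [1,2,6], [1,3,4], [1,3,7], [1,6,7], [2,4,7], [2,5,6], [2,5,7], [3,4,5], [3,5,7], [4,5,6], [4,6,7]

so the chain groups are C_0 ≅ Z^7, C_1 ≅ Z^18, C_2 ≅ Z^12.

Boundary ∂_1: C_1 → C_0 maps an edge to its endpoints' difference, ∂[p,q] = q − p.
The 7×18 boundary matrix has rank 6 and Smith normal form diag(1,1,1,1,1,1).

Boundary ∂_2: C_2 → C_1 maps a triangle to the signed sum of its edges. For instance
  ∂[4,6,7] = [6,7] − [4,7] + [4,6],
  ∂[2,5,7] = [5,7] − [2,7] + [2,5].
The resulting 18×12 matrix has rank 12, and its Smith normal form has invariant factors (1,1,1,1,1,1,1,1,1,1,1,2).

Reading off H_k = ker ∂_k / im ∂_{k+1}:

  H_0: rank C_0 − rank ∂_1 = 7 − 6 = 1, and the invariant factors of ∂_1 are all 1, so H_0 ≅ Z.
  H_1: rank ker ∂_1 − rank ∂_2 = (18 − 6) − 12 = 0, and ∂_2 has invariant factor 2 > 1, so H_1 ≅ Z/2.
  H_2: rank ker ∂_2 − rank ∂_3 = (12 − 12) − 0 = 0, and there is no ∂_3, so H_2 ≅ 0.

As a check, the Euler characteristic is 7 − 18 + 12 = 1, which agrees with 1 − 0 + 0 = 1.
(K is a triangulation of the real projective plane RP^2.)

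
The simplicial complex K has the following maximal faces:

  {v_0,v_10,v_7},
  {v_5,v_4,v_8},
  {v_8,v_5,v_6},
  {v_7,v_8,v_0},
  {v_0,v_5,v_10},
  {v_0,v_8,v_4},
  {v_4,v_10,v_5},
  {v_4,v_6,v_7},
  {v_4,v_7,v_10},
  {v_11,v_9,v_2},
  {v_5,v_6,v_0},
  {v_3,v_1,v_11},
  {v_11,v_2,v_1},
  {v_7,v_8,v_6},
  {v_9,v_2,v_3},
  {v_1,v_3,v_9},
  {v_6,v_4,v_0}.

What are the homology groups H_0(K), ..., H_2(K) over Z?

We work with the vertex ordering v_0 < v_1 < v_2 < v_3 < v_4 < v_5 < v_6 < v_7 < v_8 < v_9 < v_10 < v_11. The simplices of K, each written with vertices in increasing order, are:

  0-simplices (12): [v_0], [v_1], [v_2], [v_3], [v_4], [v_5], [v_6], [v_7], [v_8], [v_9], [v_10], [v_11]
  1-simplices (28): (28 of them)
  2-simplices (17): (17 of them)

Hence C_0 ≅ Z^12, C_1 ≅ Z^28, C_2 ≅ Z^17.

∂_1: C_1 → C_0 is given by ∂[p,q] = [q] − [p].
As a 12×28 matrix over Z this has rank 10, with invariant factors (1,1,1,1,1,1,1,1,1,1).

∂_2: C_2 → C_1 acts by ∂[p,q,r] = [q,r] − [p,r] + [p,q]. For instance
  ∂[v_0,v_7,v_8] = [v_7,v_8] − [v_0,v_8] + [v_0,v_7],
  ∂[v_1,v_3,v_9] = [v_3,v_9] − [v_1,v_9] + [v_1,v_3].
This gives a 28×17 integer matrix of rank 17; reducing to Smith normal form yields diagonal entries (1,1,1,1,1,1,1,1,1,1,1,1,1,1,1,1,2).

Reading off H_k = ker ∂_k / im ∂_{k+1}:

  H_0: rank C_0 − rank ∂_1 = 12 − 10 = 2, and the invariant factors of ∂_1 are all 1, so H_0 = Z^2.
  H_1: rank ker ∂_1 − rank ∂_2 = (28 − 10) − 17 = 1, and ∂_2 has invariant factor 2 > 1, so H_1 = Z ⊕ Z/2Z.
  H_2: rank ker ∂_2 − rank ∂_3 = (17 − 17) − 0 = 0, and there is no ∂_3, so H_2 = 0.

As a check, the Euler characteristic is 12 − 28 + 17 = 1, which agrees with 2 − 1 + 0 = 1.
(K is a triangulation of the disjoint union of the real projective plane RP^2 and the Möbius band.)

H_0 ≅ Z^2,  H_1 ≅ Z ⊕ Z/2Z,  H_2 = 0.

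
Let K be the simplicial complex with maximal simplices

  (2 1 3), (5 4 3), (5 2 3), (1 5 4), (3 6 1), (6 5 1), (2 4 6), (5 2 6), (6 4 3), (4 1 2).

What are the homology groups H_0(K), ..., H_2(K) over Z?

H_0 = Z,  H_1 = Z/2,  H_2 = 0.

Fix the vertex order 1 < 2 < 3 < 4 < 5 < 6 and write every simplex with vertices in increasing order. Then dim K = 2 and the simplices of K are:

  0-simplices (6): [1], [2], [3], [4], [5], [6]
  1-simplices (15): [1,2], [1,3], [1,4], [1,5], [1,6], [2,3], [2,4], [2,5], [2,6], [3,4], [3,5], [3,6], [4,5], [4,6], [5,6]
  2-simplices (10): [1,2,3], [1,2,4], [1,3,6], [1,4,5], [1,5,6], [2,3,5], [2,4,6], [2,5,6], [3,4,5], [3,4,6]

so the chain groups are C_0 ≅ Z^6, C_1 ≅ Z^15, C_2 ≅ Z^10.

∂_1: C_1 → C_0 is given by ∂[p,q] = [q] − [p]. For instance
  ∂[1,2] = [2] − [1].
The resulting 6×15 matrix has rank 5, and its Smith normal form has invariant factors (1,1,1,1,1).

Boundary ∂_2: C_2 → C_1 acts by ∂[p,q,r] = [q,r] − [p,r] + [p,q]. For instance
  ∂[1,4,5] = [4,5] − [1,5] + [1,4],
  ∂[1,2,3] = [2,3] − [1,3] + [1,2].
As a 15×10 matrix over Z this has rank 10, with invariant factors (1,1,1,1,1,1,1,1,1,2).

From H_k ≅ ker(∂_k) / im(∂_{k+1}) we obtain:

  H_0: rank C_0 − rank ∂_1 = 6 − 5 = 1, and the invariant factors of ∂_1 are all 1, so H_0 = Z.
  H_1: rank ker ∂_1 − rank ∂_2 = (15 − 5) − 10 = 0, and ∂_2 has invariant factor 2 > 1, so H_1 = Z/2.
  H_2: rank ker ∂_2 − rank ∂_3 = (10 − 10) − 0 = 0, and there is no ∂_3, so H_2 = 0.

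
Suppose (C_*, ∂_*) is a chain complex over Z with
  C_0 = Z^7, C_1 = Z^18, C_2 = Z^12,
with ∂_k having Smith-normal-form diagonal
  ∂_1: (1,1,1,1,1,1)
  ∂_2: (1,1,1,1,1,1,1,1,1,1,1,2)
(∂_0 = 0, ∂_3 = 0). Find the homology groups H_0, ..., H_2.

H_0 ≅ Z,  H_1 ≅ Z/2,  H_2 = 0.

H_0: b_0 = 7 − 0 − 6 = 1; torsion from ∂_1 factors > 1: none. So H_0 ≅ Z.
H_1: b_1 = 18 − 6 − 12 = 0; torsion from ∂_2 factors > 1: [2]. So H_1 ≅ Z/2.
H_2: b_2 = 12 − 12 − 0 = 0; torsion from ∂_3 factors > 1: none. So H_2 ≅ 0.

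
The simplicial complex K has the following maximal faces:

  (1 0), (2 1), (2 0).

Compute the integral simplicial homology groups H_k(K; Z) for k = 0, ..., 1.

H_0 = Z,  H_1 = Z.

Order the vertices as 0 < 1 < 2. Listing each simplex with vertices in this order, K has dimension 1 with simplices:

  0-simplices (3): [0], [1], [2]
  1-simplices (3): [0,1], [0,2], [1,2]

Hence C_0 ≅ Z^3, C_1 ≅ Z^3.

Boundary ∂_1: C_1 → C_0 is given by ∂[p,q] = [q] − [p]. For instance
  ∂[0,1] = [1] − [0].
This gives a 3×3 integer matrix of rank 2; reducing to Smith normal form yields diagonal entries (1,1).

From H_k ≅ ker(∂_k) / im(∂_{k+1}) we obtain:

  H_0: rank C_0 − rank ∂_1 = 3 − 2 = 1, and the invariant factors of ∂_1 are all 1, so H_0 = Z.
  H_1: rank ker ∂_1 − rank ∂_2 = (3 − 2) − 0 = 1, and there is no ∂_2, so H_1 = Z.

(K is a triangulation of the circle S^1.)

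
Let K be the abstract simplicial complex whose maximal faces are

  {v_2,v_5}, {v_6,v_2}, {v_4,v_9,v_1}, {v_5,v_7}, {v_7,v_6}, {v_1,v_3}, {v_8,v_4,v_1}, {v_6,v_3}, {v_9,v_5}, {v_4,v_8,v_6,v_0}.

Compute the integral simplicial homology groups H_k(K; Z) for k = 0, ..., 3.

Fix the vertex order v_0 < v_1 < v_2 < v_3 < v_4 < v_5 < v_6 < v_7 < v_8 < v_9 and write every simplex with vertices in increasing order. Then dim K = 3 and the simplices of K are:

  0-simplices (10): [v_0], [v_1], [v_2], [v_3], [v_4], [v_5], [v_6], [v_7], [v_8], [v_9]
  1-simplices (17): (17 of them)
  2-simplices (6): [v_0,v_4,v_6], [v_0,v_4,v_8], [v_0,v_6,v_8], [v_1,v_4,v_8], [v_1,v_4,v_9], [v_4,v_6,v_8]
  3-simplices (1): [v_0,v_4,v_6,v_8]

so the chain groups are C_0 ≅ Z^10, C_1 ≅ Z^17, C_2 ≅ Z^6, C_3 ≅ Z^1.

Boundary ∂_1: C_1 → C_0 sends each edge [p,q] (with p < q) to q − p. For instance
  ∂[v_3,v_6] = [v_6] − [v_3].
The 10×17 boundary matrix has rank 9 and Smith normal form diag(1,1,1,1,1,1,1,1,1).

Boundary ∂_2: C_2 → C_1 maps a triangle to the signed sum of its edges. For instance
  ∂[v_0,v_6,v_8] = [v_6,v_8] − [v_0,v_8] + [v_0,v_6],
  ∂[v_1,v_4,v_9] = [v_4,v_9] − [v_1,v_9] + [v_1,v_4].
This gives a 17×6 integer matrix of rank 5; reducing to Smith normal form yields diagonal entries (1,1,1,1,1).

Boundary ∂_3: C_3 → C_2 sends each 3-simplex σ to the alternating sum Σ_i (−1)^i (σ with its i-th vertex removed). For instance
  ∂[v_0,v_4,v_6,v_8] = [v_4,v_6,v_8] − [v_0,v_6,v_8] + [v_0,v_4,v_8] − [v_0,v_4,v_6].
As a 6×1 matrix over Z this has rank 1, with invariant factors (1).

Computing H_k = (kernel of ∂_k) / (image of ∂_{k+1}):

  H_0: rank C_0 − rank ∂_1 = 10 − 9 = 1, and the invariant factors of ∂_1 are all 1, so H_0 = Z.
  H_1: rank ker ∂_1 − rank ∂_2 = (17 − 9) − 5 = 3, and the invariant factors of ∂_2 are all 1, so H_1 = Z^3.
  H_2: rank ker ∂_2 − rank ∂_3 = (6 − 5) − 1 = 0, and the invariant factors of ∂_3 are all 1, so H_2 = 0.
  H_3: rank ker ∂_3 − rank ∂_4 = (1 − 1) − 0 = 0, and there is no ∂_4, so H_3 = 0.

As a check, the Euler characteristic is 10 − 17 + 6 − 1 = -2, which agrees with 1 − 3 + 0 − 0 = -2.

H_0 = Z,  H_1 = Z^3,  H_2 = 0,  H_3 = 0.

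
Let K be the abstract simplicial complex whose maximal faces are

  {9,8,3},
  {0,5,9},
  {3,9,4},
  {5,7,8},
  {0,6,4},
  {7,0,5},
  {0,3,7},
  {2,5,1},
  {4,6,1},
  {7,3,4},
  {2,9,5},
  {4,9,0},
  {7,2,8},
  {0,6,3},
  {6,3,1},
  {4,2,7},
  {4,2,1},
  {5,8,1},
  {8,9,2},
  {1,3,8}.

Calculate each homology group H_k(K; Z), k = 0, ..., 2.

We work with the vertex ordering 0 < 1 < 2 < 3 < 4 < 5 < 6 < 7 < 8 < 9. The simplices of K, each written with vertices in increasing order, are:

  0-simplices (10): [0], [1], [2], [3], [4], [5], [6], [7], [8], [9]
  1-simplices (30): (30 of them)
  2-simplices (20): (20 of them)

giving chain groups C_0 ≅ Z^10, C_1 ≅ Z^30, C_2 ≅ Z^20.

∂_1: C_1 → C_0 is given by ∂[p,q] = [q] − [p]. For instance
  ∂[0,5] = [5] − [0].
The 10×30 boundary matrix has rank 9 and Smith normal form diag(1,1,1,1,1,1,1,1,1).

The boundary map ∂_2: C_2 → C_1 acts by ∂[p,q,r] = [q,r] − [p,r] + [p,q]. For instance
  ∂[0,4,9] = [4,9] − [0,9] + [0,4],
  ∂[0,4,6] = [4,6] − [0,6] + [0,4].
This gives a 30×20 integer matrix of rank 20; reducing to Smith normal form yields diagonal entries (1,1,1,1,1,1,1,1,1,1,1,1,1,1,1,1,1,1,1,2).

Reading off H_k = ker ∂_k / im ∂_{k+1}:

  H_0: rank C_0 − rank ∂_1 = 10 − 9 = 1, and the invariant factors of ∂_1 are all 1, so H_0 = Z.
  H_1: rank ker ∂_1 − rank ∂_2 = (30 − 9) − 20 = 1, and ∂_2 has invariant factor 2 > 1, so H_1 = Z ⊕ Z_2.
  H_2: rank ker ∂_2 − rank ∂_3 = (20 − 20) − 0 = 0, and there is no ∂_3, so H_2 = 0.

(K is a triangulation of the Klein bottle.)

H_0 ≅ Z,  H_1 ≅ Z ⊕ Z_2,  H_2 = 0.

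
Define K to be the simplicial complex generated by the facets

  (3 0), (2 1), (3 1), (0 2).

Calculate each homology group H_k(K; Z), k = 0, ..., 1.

H_0 ≅ Z,  H_1 ≅ Z.

Order the vertices as 0 < 1 < 2 < 3. Listing each simplex with vertices in this order, K has dimension 1 with simplices:

  0-simplices (4): [0], [1], [2], [3]
  1-simplices (4): [0,2], [0,3], [1,2], [1,3]

Hence C_0 ≅ Z^4, C_1 ≅ Z^4.

Boundary ∂_1: C_1 → C_0 is given by ∂[p,q] = [q] − [p].
This gives a 4×4 integer matrix of rank 3; reducing to Smith normal form yields diagonal entries (1,1,1).

Now H_k = ker ∂_k / im ∂_{k+1}, so:

  H_0: rank C_0 − rank ∂_1 = 4 − 3 = 1, and the invariant factors of ∂_1 are all 1, so H_0 ≅ Z.
  H_1: rank ker ∂_1 − rank ∂_2 = (4 − 3) − 0 = 1, and there is no ∂_2, so H_1 ≅ Z.

(K is a triangulation of the circle S^1.)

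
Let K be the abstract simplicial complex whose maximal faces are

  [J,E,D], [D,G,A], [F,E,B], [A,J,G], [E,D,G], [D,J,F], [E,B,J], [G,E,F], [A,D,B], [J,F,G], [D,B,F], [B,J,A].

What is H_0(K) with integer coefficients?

H_0 = Z.

We work with the vertex ordering A < B < D < E < F < G < J. The simplices of K, each written with vertices in increasing order, are:

  0-simplices (7): A, B, D, E, F, G, J
  1-simplices (18): AB, AD, AG, AJ, BD, BE, BF, BJ, DE, DF, DG, DJ, EF, EG, EJ, FG, FJ, GJ
  2-simplices (12): ABD, ABJ, ADG, AGJ, BDF, BEF, BEJ, DEG, DEJ, DFJ, EFG, FGJ

so the chain groups are C_0 ≅ Z^7, C_1 ≅ Z^18, C_2 ≅ Z^12.

The boundary map ∂_1: C_1 → C_0 is given by ∂[p,q] = [q] − [p].
As a 7×18 matrix over Z this has rank 6, with invariant factors (1,1,1,1,1,1).

Boundary ∂_2: C_2 → C_1 sends each 2-simplex [p,q,r] to [q,r] − [p,r] + [p,q]. For instance
  ∂ABD = BD − AD + AB,
  ∂AGJ = GJ − AJ + AG.
The resulting 18×12 matrix has rank 12, and its Smith normal form has invariant factors (1,1,1,1,1,1,1,1,1,1,1,2).

Computing H_k = (kernel of ∂_k) / (image of ∂_{k+1}):

  H_0: rank C_0 − rank ∂_1 = 7 − 6 = 1, and the invariant factors of ∂_1 are all 1, so H_0 = Z.

(K is a triangulation of the real projective plane RP^2.)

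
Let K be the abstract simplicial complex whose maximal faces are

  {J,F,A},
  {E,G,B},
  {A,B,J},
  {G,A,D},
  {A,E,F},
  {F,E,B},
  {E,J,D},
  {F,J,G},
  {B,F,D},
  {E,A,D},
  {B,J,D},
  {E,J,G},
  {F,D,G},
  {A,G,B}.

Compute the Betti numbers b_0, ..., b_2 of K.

b_0 = 1, b_1 = 2, b_2 = 1.

We work with the vertex ordering A < B < D < E < F < G < J. The simplices of K, each written with vertices in increasing order, are:

  0-simplices (7): A, B, D, E, F, G, J
  1-simplices (21): AB, AD, AE, AF, AG, AJ, BD, BE, BF, BG, BJ, DE, DF, DG, DJ, EF, EG, EJ, FG, FJ, GJ
  2-simplices (14): ABG, ABJ, ADE, ADG, AEF, AFJ, BDF, BDJ, BEF, BEG, DEJ, DFG, EGJ, FGJ

Hence C_0 ≅ Z^7, C_1 ≅ Z^21, C_2 ≅ Z^14.

The boundary map ∂_1: C_1 → C_0 is given by ∂[p,q] = [q] − [p]. For instance
  ∂AB = B − A.
As a 7×21 matrix over Z this has rank 6, with invariant factors (1,1,1,1,1,1).

The boundary map ∂_2: C_2 → C_1 acts by ∂[p,q,r] = [q,r] − [p,r] + [p,q]. For instance
  ∂ABG = BG − AG + AB,
  ∂AEF = EF − AF + AE.
The 21×14 boundary matrix has rank 13 and Smith normal form diag(1,1,1,1,1,1,1,1,1,1,1,1,1).

Reading off H_k = ker ∂_k / im ∂_{k+1}:

  H_0: rank C_0 − rank ∂_1 = 7 − 6 = 1, and the invariant factors of ∂_1 are all 1, so H_0 = Z.
  H_1: rank ker ∂_1 − rank ∂_2 = (21 − 6) − 13 = 2, and the invariant factors of ∂_2 are all 1, so H_1 = Z^2.
  H_2: rank ker ∂_2 − rank ∂_3 = (14 − 13) − 0 = 1, and there is no ∂_3, so H_2 = Z.

(K is a triangulation of the torus T^2.)

Hence the Betti numbers are b_0 = 1, b_1 = 2, b_2 = 1.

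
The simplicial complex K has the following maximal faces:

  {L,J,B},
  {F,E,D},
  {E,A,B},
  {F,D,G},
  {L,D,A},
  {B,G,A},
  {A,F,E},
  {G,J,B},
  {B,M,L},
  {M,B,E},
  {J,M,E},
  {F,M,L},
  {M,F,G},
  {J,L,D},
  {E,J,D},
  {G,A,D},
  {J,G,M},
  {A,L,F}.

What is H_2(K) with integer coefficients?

Fix the vertex order A < B < D < E < F < G < J < L < M and write every simplex with vertices in increasing order. Then dim K = 2 and the simplices of K are:

  0-simplices (9): A, B, D, E, F, G, J, L, M
  1-simplices (27): AB, AD, AE, AF, AG, AL, BE, BG, BJ, BL, BM, DE, DF, DG, DJ, DL, EF, EJ, EM, FG, FL, FM, GJ, GM, JL, JM, LM
  2-simplices (18): ABE, ABG, ADG, ADL, AEF, AFL, BEM, BGJ, BJL, BLM, DEF, DEJ, DFG, DJL, EJM, FGM, FLM, GJM

giving chain groups C_0 ≅ Z^9, C_1 ≅ Z^27, C_2 ≅ Z^18.

The boundary map ∂_1: C_1 → C_0 is given by ∂[p,q] = [q] − [p]. For instance
  ∂BL = L − B.
The resulting 9×27 matrix has rank 8, and its Smith normal form has invariant factors (1,1,1,1,1,1,1,1).

Boundary ∂_2: C_2 → C_1 acts by ∂[p,q,r] = [q,r] − [p,r] + [p,q]. For instance
  ∂GJM = JM − GM + GJ,
  ∂FLM = LM − FM + FL.
The 27×18 boundary matrix has rank 18 and Smith normal form diag(1,1,1,1,1,1,1,1,1,1,1,1,1,1,1,1,1,2).

Reading off H_k = ker ∂_k / im ∂_{k+1}:

  H_2: rank ker ∂_2 − rank ∂_3 = (18 − 18) − 0 = 0, and there is no ∂_3, so H_2 ≅ 0.

H_2 ≅ 0.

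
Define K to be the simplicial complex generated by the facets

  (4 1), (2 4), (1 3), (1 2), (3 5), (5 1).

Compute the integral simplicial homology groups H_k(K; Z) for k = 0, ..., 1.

Fix the vertex order 1 < 2 < 3 < 4 < 5 and write every simplex with vertices in increasing order. Then dim K = 1 and the simplices of K are:

  0-simplices (5): [1], [2], [3], [4], [5]
  1-simplices (6): [1,2], [1,3], [1,4], [1,5], [2,4], [3,5]

giving chain groups C_0 ≅ Z^5, C_1 ≅ Z^6.

The boundary map ∂_1: C_1 → C_0 maps an edge to its endpoints' difference, ∂[p,q] = q − p. For instance
  ∂[3,5] = [5] − [3].
This gives a 5×6 integer matrix of rank 4; reducing to Smith normal form yields diagonal entries (1,1,1,1).

From H_k ≅ ker(∂_k) / im(∂_{k+1}) we obtain:

  H_0: rank C_0 − rank ∂_1 = 5 − 4 = 1, and the invariant factors of ∂_1 are all 1, so H_0 = Z.
  H_1: rank ker ∂_1 − rank ∂_2 = (6 − 4) − 0 = 2, and there is no ∂_2, so H_1 = Z^2.

H_0 = Z,  H_1 = Z^2.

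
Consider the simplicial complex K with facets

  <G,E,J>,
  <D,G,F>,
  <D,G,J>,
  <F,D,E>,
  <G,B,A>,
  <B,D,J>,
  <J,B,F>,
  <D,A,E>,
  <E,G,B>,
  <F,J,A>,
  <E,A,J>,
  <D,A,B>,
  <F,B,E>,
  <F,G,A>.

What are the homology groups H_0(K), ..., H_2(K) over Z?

H_0 ≅ Z,  H_1 ≅ Z^2,  H_2 ≅ Z.

We work with the vertex ordering A < B < D < E < F < G < J. The simplices of K, each written with vertices in increasing order, are:

  0-simplices (7): A, B, D, E, F, G, J
  1-simplices (21): AB, AD, AE, AF, AG, AJ, BD, BE, BF, BG, BJ, DE, DF, DG, DJ, EF, EG, EJ, FG, FJ, GJ
  2-simplices (14): ABD, ABG, ADE, AEJ, AFG, AFJ, BDJ, BEF, BEG, BFJ, DEF, DFG, DGJ, EGJ

giving chain groups C_0 ≅ Z^7, C_1 ≅ Z^21, C_2 ≅ Z^14.

Boundary ∂_1: C_1 → C_0 is given by ∂[p,q] = [q] − [p].
The resulting 7×21 matrix has rank 6, and its Smith normal form has invariant factors (1,1,1,1,1,1).

The boundary map ∂_2: C_2 → C_1 maps a triangle to the signed sum of its edges. For instance
  ∂BEF = EF − BF + BE,
  ∂DFG = FG − DG + DF.
This gives a 21×14 integer matrix of rank 13; reducing to Smith normal form yields diagonal entries (1,1,1,1,1,1,1,1,1,1,1,1,1).

Computing H_k = (kernel of ∂_k) / (image of ∂_{k+1}):

  H_0: rank C_0 − rank ∂_1 = 7 − 6 = 1, and the invariant factors of ∂_1 are all 1, so H_0 = Z.
  H_1: rank ker ∂_1 − rank ∂_2 = (21 − 6) − 13 = 2, and the invariant factors of ∂_2 are all 1, so H_1 = Z^2.
  H_2: rank ker ∂_2 − rank ∂_3 = (14 − 13) − 0 = 1, and there is no ∂_3, so H_2 = Z.

(K is a triangulation of the torus T^2.)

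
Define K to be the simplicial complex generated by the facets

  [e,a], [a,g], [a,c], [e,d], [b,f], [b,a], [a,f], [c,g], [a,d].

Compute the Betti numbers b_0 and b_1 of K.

b_0 = 1, b_1 = 3.

K has 7 vertices, 9 edges.
rank ∂_0 = 0, rank ∂_1 = 6 ⇒ b_0 = 7 − 0 − 6 = 1; all invariant factors of ∂_1 are 1 so no torsion. So H_0 ≅ Z.
rank ∂_1 = 6, rank ∂_2 = 0 ⇒ b_1 = 9 − 6 − 0 = 3. So H_1 ≅ Z^3.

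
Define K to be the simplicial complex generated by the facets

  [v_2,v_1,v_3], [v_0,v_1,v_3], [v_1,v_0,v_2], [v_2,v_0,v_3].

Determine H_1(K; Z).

H_1 ≅ 0.

K has 4 vertices, 6 edges, 4 triangles.
rank ∂_1 = 3, rank ∂_2 = 3 ⇒ b_1 = 6 − 3 − 3 = 0; all invariant factors of ∂_2 are 1 so no torsion. So H_1 ≅ 0.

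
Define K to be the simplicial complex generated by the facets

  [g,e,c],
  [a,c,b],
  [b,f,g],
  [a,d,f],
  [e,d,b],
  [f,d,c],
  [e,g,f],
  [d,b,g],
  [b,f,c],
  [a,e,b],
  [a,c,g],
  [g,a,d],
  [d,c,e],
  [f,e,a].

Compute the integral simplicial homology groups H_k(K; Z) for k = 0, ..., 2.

H_0 = Z,  H_1 = Z^2,  H_2 = Z.

K has 7 vertices, 21 edges, 14 triangles.
rank ∂_0 = 0, rank ∂_1 = 6 ⇒ b_0 = 7 − 0 − 6 = 1; all invariant factors of ∂_1 are 1 so no torsion. So H_0 = Z.
rank ∂_1 = 6, rank ∂_2 = 13 ⇒ b_1 = 21 − 6 − 13 = 2; all invariant factors of ∂_2 are 1 so no torsion. So H_1 = Z^2.
rank ∂_2 = 13, rank ∂_3 = 0 ⇒ b_2 = 14 − 13 − 0 = 1. So H_2 = Z.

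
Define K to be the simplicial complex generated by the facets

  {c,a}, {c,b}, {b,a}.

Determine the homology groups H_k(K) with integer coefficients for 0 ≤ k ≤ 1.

H_0 = Z,  H_1 = Z.

Order the vertices as a < b < c. Listing each simplex with vertices in this order, K has dimension 1 with simplices:

  0-simplices (3): a, b, c
  1-simplices (3): ab, ac, bc

giving chain groups C_0 ≅ Z^3, C_1 ≅ Z^3.

∂_1: C_1 → C_0 is given by ∂[p,q] = [q] − [p].
As a 3×3 matrix over Z this has rank 2, with invariant factors (1,1).

Computing H_k = (kernel of ∂_k) / (image of ∂_{k+1}):

  H_0: rank C_0 − rank ∂_1 = 3 − 2 = 1, and the invariant factors of ∂_1 are all 1, so H_0 ≅ Z.
  H_1: rank ker ∂_1 − rank ∂_2 = (3 − 2) − 0 = 1, and there is no ∂_2, so H_1 ≅ Z.

As a check, the Euler characteristic is 3 − 3 = 0, which agrees with 1 − 1 = 0.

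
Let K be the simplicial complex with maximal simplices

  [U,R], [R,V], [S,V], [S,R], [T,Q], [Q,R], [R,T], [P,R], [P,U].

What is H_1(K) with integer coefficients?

H_1 = Z^3.

Take the total order P < Q < R < S < T < U < V on the vertex set. Then K (dimension 1) consists of the simplices:

  0-simplices (7): P, Q, R, S, T, U, V
  1-simplices (9): PR, PU, QR, QT, RS, RT, RU, RV, SV

Hence C_0 ≅ Z^7, C_1 ≅ Z^9.

Boundary ∂_1: C_1 → C_0 is given by ∂[p,q] = [q] − [p]. For instance
  ∂PU = U − P.
The resulting 7×9 matrix has rank 6, and its Smith normal form has invariant factors (1,1,1,1,1,1).

From H_k ≅ ker(∂_k) / im(∂_{k+1}) we obtain:

  H_1: rank ker ∂_1 − rank ∂_2 = (9 − 6) − 0 = 3, and there is no ∂_2, so H_1 = Z^3.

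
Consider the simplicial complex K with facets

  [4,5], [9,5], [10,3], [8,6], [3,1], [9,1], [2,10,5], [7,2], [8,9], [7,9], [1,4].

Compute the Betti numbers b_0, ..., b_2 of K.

b_0 = 1, b_1 = 3, b_2 = 0.

Fix the vertex order 1 < 2 < 3 < 4 < 5 < 6 < 7 < 8 < 9 < 10 and write every simplex with vertices in increasing order. Then dim K = 2 and the simplices of K are:

  0-simplices (10): [1], [2], [3], [4], [5], [6], [7], [8], [9], [10]
  1-simplices (13): [1,3], [1,4], [1,9], [2,5], [2,7], [2,10], [3,10], [4,5], [5,9], [5,10], [6,8], [7,9], [8,9]
  2-simplices (1): [2,5,10]

Hence C_0 ≅ Z^10, C_1 ≅ Z^13, C_2 ≅ Z^1.

Boundary ∂_1: C_1 → C_0 is given by ∂[p,q] = [q] − [p]. For instance
  ∂[2,5] = [5] − [2].
The resulting 10×13 matrix has rank 9, and its Smith normal form has invariant factors (1,1,1,1,1,1,1,1,1).

Boundary ∂_2: C_2 → C_1 acts by ∂[p,q,r] = [q,r] − [p,r] + [p,q]. For instance
  ∂[2,5,10] = [5,10] − [2,10] + [2,5].
The resulting 13×1 matrix has rank 1, and its Smith normal form has invariant factors (1).

From H_k ≅ ker(∂_k) / im(∂_{k+1}) we obtain:

  H_0: rank C_0 − rank ∂_1 = 10 − 9 = 1, and the invariant factors of ∂_1 are all 1, so H_0 = Z.
  H_1: rank ker ∂_1 − rank ∂_2 = (13 − 9) − 1 = 3, and the invariant factors of ∂_2 are all 1, so H_1 = Z^3.
  H_2: rank ker ∂_2 − rank ∂_3 = (1 − 1) − 0 = 0, and there is no ∂_3, so H_2 = 0.

As a check, the Euler characteristic is 10 − 13 + 1 = -2, which agrees with 1 − 3 + 0 = -2.

Hence the Betti numbers are b_0 = 1, b_1 = 3, b_2 = 0.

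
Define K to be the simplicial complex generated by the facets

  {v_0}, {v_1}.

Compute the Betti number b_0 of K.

b_0 = 2.

K has 2 vertices.
rank ∂_0 = 0, rank ∂_1 = 0 ⇒ b_0 = 2 − 0 − 0 = 2. So H_0 ≅ Z^2.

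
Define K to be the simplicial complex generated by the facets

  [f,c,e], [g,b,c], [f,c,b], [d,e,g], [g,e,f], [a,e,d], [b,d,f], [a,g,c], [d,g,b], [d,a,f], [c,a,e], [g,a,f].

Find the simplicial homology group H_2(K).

Fix the vertex order a < b < c < d < e < f < g and write every simplex with vertices in increasing order. Then dim K = 2 and the simplices of K are:

  0-simplices (7): a, b, c, d, e, f, g
  1-simplices (18): ac, ad, ae, af, ag, bc, bd, bf, bg, ce, cf, cg, de, df, dg, ef, eg, fg
  2-simplices (12): ace, acg, ade, adf, afg, bcf, bcg, bdf, bdg, cef, deg, efg

Hence C_0 ≅ Z^7, C_1 ≅ Z^18, C_2 ≅ Z^12.

∂_1: C_1 → C_0 is given by ∂[p,q] = [q] − [p]. For instance
  ∂bc = c − b.
The resulting 7×18 matrix has rank 6, and its Smith normal form has invariant factors (1,1,1,1,1,1).

∂_2: C_2 → C_1 sends each 2-simplex [p,q,r] to [q,r] − [p,r] + [p,q]. For instance
  ∂adf = df − af + ad,
  ∂ace = ce − ae + ac.
As a 18×12 matrix over Z this has rank 12, with invariant factors (1,1,1,1,1,1,1,1,1,1,1,2).

Computing H_k = (kernel of ∂_k) / (image of ∂_{k+1}):

  H_2: rank ker ∂_2 − rank ∂_3 = (12 − 12) − 0 = 0, and there is no ∂_3, so H_2 = 0.

H_2 = 0.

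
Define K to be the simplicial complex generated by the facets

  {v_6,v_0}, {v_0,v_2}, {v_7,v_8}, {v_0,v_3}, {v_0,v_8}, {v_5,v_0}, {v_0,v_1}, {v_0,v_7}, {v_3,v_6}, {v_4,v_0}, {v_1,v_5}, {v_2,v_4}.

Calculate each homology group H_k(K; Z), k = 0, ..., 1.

Take the total order v_0 < v_1 < v_2 < v_3 < v_4 < v_5 < v_6 < v_7 < v_8 on the vertex set. Then K (dimension 1) consists of the simplices:

  0-simplices (9): [v_0], [v_1], [v_2], [v_3], [v_4], [v_5], [v_6], [v_7], [v_8]
  1-simplices (12): [v_0,v_1], [v_0,v_2], [v_0,v_3], [v_0,v_4], [v_0,v_5], [v_0,v_6], [v_0,v_7], [v_0,v_8], [v_1,v_5], [v_2,v_4], [v_3,v_6], [v_7,v_8]

Hence C_0 ≅ Z^9, C_1 ≅ Z^12.

Boundary ∂_1: C_1 → C_0 sends each edge [p,q] (with p < q) to q − p.
The 9×12 boundary matrix has rank 8 and Smith normal form diag(1,1,1,1,1,1,1,1).

Reading off H_k = ker ∂_k / im ∂_{k+1}:

  H_0: rank C_0 − rank ∂_1 = 9 − 8 = 1, and the invariant factors of ∂_1 are all 1, so H_0 ≅ Z.
  H_1: rank ker ∂_1 − rank ∂_2 = (12 − 8) − 0 = 4, and there is no ∂_2, so H_1 ≅ Z^4.

H_0 ≅ Z,  H_1 ≅ Z^4.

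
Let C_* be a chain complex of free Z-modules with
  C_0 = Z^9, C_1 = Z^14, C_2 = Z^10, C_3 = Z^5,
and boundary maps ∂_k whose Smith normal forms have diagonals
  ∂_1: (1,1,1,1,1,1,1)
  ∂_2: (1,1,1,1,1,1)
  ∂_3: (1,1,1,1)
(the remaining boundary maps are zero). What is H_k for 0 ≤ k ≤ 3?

H_0: b_0 = 9 − 0 − 7 = 2; torsion from ∂_1 factors > 1: none. So H_0 ≅ Z^2.
H_1: b_1 = 14 − 7 − 6 = 1; torsion from ∂_2 factors > 1: none. So H_1 ≅ Z.
H_2: b_2 = 10 − 6 − 4 = 0; torsion from ∂_3 factors > 1: none. So H_2 ≅ 0.
H_3: b_3 = 5 − 4 − 0 = 1; torsion from ∂_4 factors > 1: none. So H_3 ≅ Z.

H_0 ≅ Z^2,  H_1 ≅ Z,  H_2 = 0,  H_3 ≅ Z.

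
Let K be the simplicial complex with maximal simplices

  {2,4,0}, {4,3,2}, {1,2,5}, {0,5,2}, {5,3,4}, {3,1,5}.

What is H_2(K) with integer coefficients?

H_2 = 0.

Take the total order 0 < 1 < 2 < 3 < 4 < 5 on the vertex set. Then K (dimension 2) consists of the simplices:

  0-simplices (6): [0], [1], [2], [3], [4], [5]
  1-simplices (12): [0,2], [0,4], [0,5], [1,2], [1,3], [1,5], [2,3], [2,4], [2,5], [3,4], [3,5], [4,5]
  2-simplices (6): [0,2,4], [0,2,5], [1,2,5], [1,3,5], [2,3,4], [3,4,5]

giving chain groups C_0 ≅ Z^6, C_1 ≅ Z^12, C_2 ≅ Z^6.

∂_1: C_1 → C_0 maps an edge to its endpoints' difference, ∂[p,q] = q − p.
The 6×12 boundary matrix has rank 5 and Smith normal form diag(1,1,1,1,1).

∂_2: C_2 → C_1 maps a triangle to the signed sum of its edges. For instance
  ∂[0,2,4] = [2,4] − [0,4] + [0,2],
  ∂[1,2,5] = [2,5] − [1,5] + [1,2].
This gives a 12×6 integer matrix of rank 6; reducing to Smith normal form yields diagonal entries (1,1,1,1,1,1).

Now H_k = ker ∂_k / im ∂_{k+1}, so:

  H_2: rank ker ∂_2 − rank ∂_3 = (6 − 6) − 0 = 0, and there is no ∂_3, so H_2 = 0.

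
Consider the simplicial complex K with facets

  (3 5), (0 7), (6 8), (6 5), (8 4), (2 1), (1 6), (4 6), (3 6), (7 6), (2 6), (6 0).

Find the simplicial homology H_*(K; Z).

H_0 = Z,  H_1 = Z^4.

We work with the vertex ordering 0 < 1 < 2 < 3 < 4 < 5 < 6 < 7 < 8. The simplices of K, each written with vertices in increasing order, are:

  0-simplices (9): [0], [1], [2], [3], [4], [5], [6], [7], [8]
  1-simplices (12): [0,6], [0,7], [1,2], [1,6], [2,6], [3,5], [3,6], [4,6], [4,8], [5,6], [6,7], [6,8]

so the chain groups are C_0 ≅ Z^9, C_1 ≅ Z^12.

The boundary map ∂_1: C_1 → C_0 is given by ∂[p,q] = [q] − [p].
The 9×12 boundary matrix has rank 8 and Smith normal form diag(1,1,1,1,1,1,1,1).

Computing H_k = (kernel of ∂_k) / (image of ∂_{k+1}):

  H_0: rank C_0 − rank ∂_1 = 9 − 8 = 1, and the invariant factors of ∂_1 are all 1, so H_0 ≅ Z.
  H_1: rank ker ∂_1 − rank ∂_2 = (12 − 8) − 0 = 4, and there is no ∂_2, so H_1 ≅ Z^4.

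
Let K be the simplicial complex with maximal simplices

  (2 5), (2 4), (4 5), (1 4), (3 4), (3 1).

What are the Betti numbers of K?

Order the vertices as 1 < 2 < 3 < 4 < 5. Listing each simplex with vertices in this order, K has dimension 1 with simplices:

  0-simplices (5): [1], [2], [3], [4], [5]
  1-simplices (6): [1,3], [1,4], [2,4], [2,5], [3,4], [4,5]

Hence C_0 ≅ Z^5, C_1 ≅ Z^6.

∂_1: C_1 → C_0 is given by ∂[p,q] = [q] − [p].
This gives a 5×6 integer matrix of rank 4; reducing to Smith normal form yields diagonal entries (1,1,1,1).

Reading off H_k = ker ∂_k / im ∂_{k+1}:

  H_0: rank C_0 − rank ∂_1 = 5 − 4 = 1, and the invariant factors of ∂_1 are all 1, so H_0 = Z.
  H_1: rank ker ∂_1 − rank ∂_2 = (6 − 4) − 0 = 2, and there is no ∂_2, so H_1 = Z^2.

(K is a triangulation of a wedge of 2 circles.)

Hence the Betti numbers are b_0 = 1, b_1 = 2.

b_0 = 1, b_1 = 2.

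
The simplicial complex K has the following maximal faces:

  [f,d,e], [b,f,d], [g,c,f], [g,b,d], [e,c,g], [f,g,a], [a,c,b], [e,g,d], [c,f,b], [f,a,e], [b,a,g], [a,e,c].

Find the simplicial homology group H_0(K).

H_0 = Z.

K has 7 vertices, 18 edges, 12 triangles.
rank ∂_0 = 0, rank ∂_1 = 6 ⇒ b_0 = 7 − 0 − 6 = 1; all invariant factors of ∂_1 are 1 so no torsion. So H_0 = Z.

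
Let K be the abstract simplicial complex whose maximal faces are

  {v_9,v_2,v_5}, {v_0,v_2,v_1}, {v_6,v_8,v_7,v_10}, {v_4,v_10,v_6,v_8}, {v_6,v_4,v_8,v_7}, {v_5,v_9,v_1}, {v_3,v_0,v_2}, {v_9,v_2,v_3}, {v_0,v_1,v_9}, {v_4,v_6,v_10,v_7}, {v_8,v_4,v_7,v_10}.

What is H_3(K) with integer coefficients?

H_3 ≅ Z.

We work with the vertex ordering v_0 < v_1 < v_2 < v_3 < v_4 < v_5 < v_6 < v_7 < v_8 < v_9 < v_10. The simplices of K, each written with vertices in increasing order, are:

  0-simplices (11): [v_0], [v_1], [v_2], [v_3], [v_4], [v_5], [v_6], [v_7], [v_8], [v_9], [v_10]
  1-simplices (22): (22 of them)
  2-simplices (16): (16 of them)
  3-simplices (5): [v_4,v_6,v_7,v_8], [v_4,v_6,v_7,v_10], [v_4,v_6,v_8,v_10], [v_4,v_7,v_8,v_10], [v_6,v_7,v_8,v_10]

Hence C_0 ≅ Z^11, C_1 ≅ Z^22, C_2 ≅ Z^16, C_3 ≅ Z^5.

Boundary ∂_1: C_1 → C_0 maps an edge to its endpoints' difference, ∂[p,q] = q − p. For instance
  ∂[v_0,v_2] = [v_2] − [v_0].
The 11×22 boundary matrix has rank 9 and Smith normal form diag(1,1,1,1,1,1,1,1,1).

∂_2: C_2 → C_1 sends each 2-simplex [p,q,r] to [q,r] − [p,r] + [p,q]. For instance
  ∂[v_4,v_6,v_10] = [v_6,v_10] − [v_4,v_10] + [v_4,v_6],
  ∂[v_4,v_7,v_8] = [v_7,v_8] − [v_4,v_8] + [v_4,v_7].
As a 22×16 matrix over Z this has rank 12, with invariant factors (1,1,1,1,1,1,1,1,1,1,1,1).

∂_3: C_3 → C_2 sends each 3-simplex σ to the alternating sum Σ_i (−1)^i (σ with its i-th vertex removed). For instance
  ∂[v_4,v_6,v_7,v_8] = [v_6,v_7,v_8] − [v_4,v_7,v_8] + [v_4,v_6,v_8] − [v_4,v_6,v_7],
  ∂[v_4,v_7,v_8,v_10] = [v_7,v_8,v_10] − [v_4,v_8,v_10] + [v_4,v_7,v_10] − [v_4,v_7,v_8].
This gives a 16×5 integer matrix of rank 4; reducing to Smith normal form yields diagonal entries (1,1,1,1).

Reading off H_k = ker ∂_k / im ∂_{k+1}:

  H_3: rank ker ∂_3 − rank ∂_4 = (5 − 4) − 0 = 1, and there is no ∂_4, so H_3 ≅ Z.

(K is a triangulation of the disjoint union of the cylinder S^1 x I and the 3-sphere S^3.)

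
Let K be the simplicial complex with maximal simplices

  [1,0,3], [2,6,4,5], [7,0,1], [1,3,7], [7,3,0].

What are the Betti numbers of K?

b_0 = 2, b_1 = 0, b_2 = 1, b_3 = 0.

We work with the vertex ordering 0 < 1 < 2 < 3 < 4 < 5 < 6 < 7. The simplices of K, each written with vertices in increasing order, are:

  0-simplices (8): [0], [1], [2], [3], [4], [5], [6], [7]
  1-simplices (12): [0,1], [0,3], [0,7], [1,3], [1,7], [2,4], [2,5], [2,6], [3,7], [4,5], [4,6], [5,6]
  2-simplices (8): [0,1,3], [0,1,7], [0,3,7], [1,3,7], [2,4,5], [2,4,6], [2,5,6], [4,5,6]
  3-simplices (1): [2,4,5,6]

giving chain groups C_0 ≅ Z^8, C_1 ≅ Z^12, C_2 ≅ Z^8, C_3 ≅ Z^1.

∂_1: C_1 → C_0 maps an edge to its endpoints' difference, ∂[p,q] = q − p.
The 8×12 boundary matrix has rank 6 and Smith normal form diag(1,1,1,1,1,1).

∂_2: C_2 → C_1 acts by ∂[p,q,r] = [q,r] − [p,r] + [p,q]. For instance
  ∂[1,3,7] = [3,7] − [1,7] + [1,3],
  ∂[0,1,7] = [1,7] − [0,7] + [0,1].
As a 12×8 matrix over Z this has rank 6, with invariant factors (1,1,1,1,1,1).

∂_3: C_3 → C_2 sends each 3-simplex σ to the alternating sum Σ_i (−1)^i (σ with its i-th vertex removed). For instance
  ∂[2,4,5,6] = [4,5,6] − [2,5,6] + [2,4,6] − [2,4,5].
This gives a 8×1 integer matrix of rank 1; reducing to Smith normal form yields diagonal entries (1).

Computing H_k = (kernel of ∂_k) / (image of ∂_{k+1}):

  H_0: rank C_0 − rank ∂_1 = 8 − 6 = 2, and the invariant factors of ∂_1 are all 1, so H_0 = Z^2.
  H_1: rank ker ∂_1 − rank ∂_2 = (12 − 6) − 6 = 0, and the invariant factors of ∂_2 are all 1, so H_1 = 0.
  H_2: rank ker ∂_2 − rank ∂_3 = (8 − 6) − 1 = 1, and the invariant factors of ∂_3 are all 1, so H_2 = Z.
  H_3: rank ker ∂_3 − rank ∂_4 = (1 − 1) − 0 = 0, and there is no ∂_4, so H_3 = 0.

Hence the Betti numbers are b_0 = 2, b_1 = 0, b_2 = 1, b_3 = 0.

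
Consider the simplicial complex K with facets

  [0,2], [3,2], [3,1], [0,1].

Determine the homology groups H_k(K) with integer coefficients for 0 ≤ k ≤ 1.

H_0 = Z,  H_1 = Z.

Order the vertices as 0 < 1 < 2 < 3. Listing each simplex with vertices in this order, K has dimension 1 with simplices:

  0-simplices (4): [0], [1], [2], [3]
  1-simplices (4): [0,1], [0,2], [1,3], [2,3]

Hence C_0 ≅ Z^4, C_1 ≅ Z^4.

∂_1: C_1 → C_0 maps an edge to its endpoints' difference, ∂[p,q] = q − p. For instance
  ∂[1,3] = [3] − [1].
This gives a 4×4 integer matrix of rank 3; reducing to Smith normal form yields diagonal entries (1,1,1).

From H_k ≅ ker(∂_k) / im(∂_{k+1}) we obtain:

  H_0: rank C_0 − rank ∂_1 = 4 − 3 = 1, and the invariant factors of ∂_1 are all 1, so H_0 = Z.
  H_1: rank ker ∂_1 − rank ∂_2 = (4 − 3) − 0 = 1, and there is no ∂_2, so H_1 = Z.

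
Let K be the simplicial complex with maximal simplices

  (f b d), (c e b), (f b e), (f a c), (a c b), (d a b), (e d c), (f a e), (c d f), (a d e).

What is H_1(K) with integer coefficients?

H_1 = Z/2Z.

Take the total order a < b < c < d < e < f on the vertex set. Then K (dimension 2) consists of the simplices:

  0-simplices (6): a, b, c, d, e, f
  1-simplices (15): ab, ac, ad, ae, af, bc, bd, be, bf, cd, ce, cf, de, df, ef
  2-simplices (10): abc, abd, acf, ade, aef, bce, bdf, bef, cde, cdf

so the chain groups are C_0 ≅ Z^6, C_1 ≅ Z^15, C_2 ≅ Z^10.

∂_1: C_1 → C_0 is given by ∂[p,q] = [q] − [p]. For instance
  ∂bf = f − b.
This gives a 6×15 integer matrix of rank 5; reducing to Smith normal form yields diagonal entries (1,1,1,1,1).

The boundary map ∂_2: C_2 → C_1 maps a triangle to the signed sum of its edges. For instance
  ∂bdf = df − bf + bd,
  ∂bce = ce − be + bc.
This gives a 15×10 integer matrix of rank 10; reducing to Smith normal form yields diagonal entries (1,1,1,1,1,1,1,1,1,2).

From H_k ≅ ker(∂_k) / im(∂_{k+1}) we obtain:

  H_1: rank ker ∂_1 − rank ∂_2 = (15 − 5) − 10 = 0, and ∂_2 has invariant factor 2 > 1, so H_1 ≅ Z/2Z.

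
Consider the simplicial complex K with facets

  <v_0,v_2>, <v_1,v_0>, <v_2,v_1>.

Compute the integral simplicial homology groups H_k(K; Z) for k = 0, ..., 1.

Take the total order v_0 < v_1 < v_2 on the vertex set. Then K (dimension 1) consists of the simplices:

  0-simplices (3): [v_0], [v_1], [v_2]
  1-simplices (3): [v_0,v_1], [v_0,v_2], [v_1,v_2]

so the chain groups are C_0 ≅ Z^3, C_1 ≅ Z^3.

The boundary map ∂_1: C_1 → C_0 is given by ∂[p,q] = [q] − [p].
The 3×3 boundary matrix has rank 2 and Smith normal form diag(1,1).

Now H_k = ker ∂_k / im ∂_{k+1}, so:

  H_0: rank C_0 − rank ∂_1 = 3 − 2 = 1, and the invariant factors of ∂_1 are all 1, so H_0 ≅ Z.
  H_1: rank ker ∂_1 − rank ∂_2 = (3 − 2) − 0 = 1, and there is no ∂_2, so H_1 ≅ Z.

H_0 = Z,  H_1 = Z.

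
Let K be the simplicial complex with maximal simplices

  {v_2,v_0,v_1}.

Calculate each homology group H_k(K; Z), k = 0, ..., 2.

Fix the vertex order v_0 < v_1 < v_2 and write every simplex with vertices in increasing order. Then dim K = 2 and the simplices of K are:

  0-simplices (3): [v_0], [v_1], [v_2]
  1-simplices (3): [v_0,v_1], [v_0,v_2], [v_1,v_2]
  2-simplices (1): [v_0,v_1,v_2]

giving chain groups C_0 ≅ Z^3, C_1 ≅ Z^3, C_2 ≅ Z^1.

∂_1: C_1 → C_0 is given by ∂[p,q] = [q] − [p]. For instance
  ∂[v_0,v_1] = [v_1] − [v_0].
The resulting 3×3 matrix has rank 2, and its Smith normal form has invariant factors (1,1).

Boundary ∂_2: C_2 → C_1 maps a triangle to the signed sum of its edges. For instance
  ∂[v_0,v_1,v_2] = [v_1,v_2] − [v_0,v_2] + [v_0,v_1].
The resulting 3×1 matrix has rank 1, and its Smith normal form has invariant factors (1).

From H_k ≅ ker(∂_k) / im(∂_{k+1}) we obtain:

  H_0: rank C_0 − rank ∂_1 = 3 − 2 = 1, and the invariant factors of ∂_1 are all 1, so H_0 = Z.
  H_1: rank ker ∂_1 − rank ∂_2 = (3 − 2) − 1 = 0, and the invariant factors of ∂_2 are all 1, so H_1 = 0.
  H_2: rank ker ∂_2 − rank ∂_3 = (1 − 1) − 0 = 0, and there is no ∂_3, so H_2 = 0.

As a check, the Euler characteristic is 3 − 3 + 1 = 1, which agrees with 1 − 0 + 0 = 1.
(K is a triangulation of the 2-simplex.)

H_0 ≅ Z,  H_1 = 0,  H_2 = 0.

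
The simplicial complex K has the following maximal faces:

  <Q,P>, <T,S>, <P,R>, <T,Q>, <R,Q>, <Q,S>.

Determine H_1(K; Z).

K has 5 vertices, 6 edges.
rank ∂_1 = 4, rank ∂_2 = 0 ⇒ b_1 = 6 − 4 − 0 = 2. So H_1 = Z^2.

H_1 ≅ Z^2.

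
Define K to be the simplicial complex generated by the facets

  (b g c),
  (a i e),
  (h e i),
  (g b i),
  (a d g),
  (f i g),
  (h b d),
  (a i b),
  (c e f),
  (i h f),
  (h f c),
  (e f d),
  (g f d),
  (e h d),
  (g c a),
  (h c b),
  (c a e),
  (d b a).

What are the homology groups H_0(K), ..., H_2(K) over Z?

H_0 ≅ Z,  H_1 ≅ Z × Z/2,  H_2 = 0.

Order the vertices as a < b < c < d < e < f < g < h < i. Listing each simplex with vertices in this order, K has dimension 2 with simplices:

  0-simplices (9): a, b, c, d, e, f, g, h, i
  1-simplices (27): ab, ac, ad, ae, ag, ai, bc, bd, bg, bh, bi, ce, cf, cg, ch, de, df, dg, dh, ef, eh, ei, fg, fh, fi, gi, hi
  2-simplices (18): abd, abi, ace, acg, adg, aei, bcg, bch, bdh, bgi, cef, cfh, def, deh, dfg, ehi, fgi, fhi

giving chain groups C_0 ≅ Z^9, C_1 ≅ Z^27, C_2 ≅ Z^18.

Boundary ∂_1: C_1 → C_0 is given by ∂[p,q] = [q] − [p]. For instance
  ∂dg = g − d.
The resulting 9×27 matrix has rank 8, and its Smith normal form has invariant factors (1,1,1,1,1,1,1,1).

Boundary ∂_2: C_2 → C_1 maps a triangle to the signed sum of its edges. For instance
  ∂bcg = cg − bg + bc,
  ∂deh = eh − dh + de.
As a 27×18 matrix over Z this has rank 18, with invariant factors (1,1,1,1,1,1,1,1,1,1,1,1,1,1,1,1,1,2).

Reading off H_k = ker ∂_k / im ∂_{k+1}:

  H_0: rank C_0 − rank ∂_1 = 9 − 8 = 1, and the invariant factors of ∂_1 are all 1, so H_0 ≅ Z.
  H_1: rank ker ∂_1 − rank ∂_2 = (27 − 8) − 18 = 1, and ∂_2 has invariant factor 2 > 1, so H_1 ≅ Z × Z/2.
  H_2: rank ker ∂_2 − rank ∂_3 = (18 − 18) − 0 = 0, and there is no ∂_3, so H_2 ≅ 0.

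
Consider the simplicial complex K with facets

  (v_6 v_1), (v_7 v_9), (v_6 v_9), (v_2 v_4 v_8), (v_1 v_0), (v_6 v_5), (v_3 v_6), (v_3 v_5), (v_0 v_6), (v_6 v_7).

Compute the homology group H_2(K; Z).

H_2 = 0.

We work with the vertex ordering v_0 < v_1 < v_2 < v_3 < v_4 < v_5 < v_6 < v_7 < v_8 < v_9. The simplices of K, each written with vertices in increasing order, are:

  0-simplices (10): [v_0], [v_1], [v_2], [v_3], [v_4], [v_5], [v_6], [v_7], [v_8], [v_9]
  1-simplices (12): [v_0,v_1], [v_0,v_6], [v_1,v_6], [v_2,v_4], [v_2,v_8], [v_3,v_5], [v_3,v_6], [v_4,v_8], [v_5,v_6], [v_6,v_7], [v_6,v_9], [v_7,v_9]
  2-simplices (1): [v_2,v_4,v_8]

giving chain groups C_0 ≅ Z^10, C_1 ≅ Z^12, C_2 ≅ Z^1.

The boundary map ∂_1: C_1 → C_0 maps an edge to its endpoints' difference, ∂[p,q] = q − p.
As a 10×12 matrix over Z this has rank 8, with invariant factors (1,1,1,1,1,1,1,1).

Boundary ∂_2: C_2 → C_1 maps a triangle to the signed sum of its edges. For instance
  ∂[v_2,v_4,v_8] = [v_4,v_8] − [v_2,v_8] + [v_2,v_4].
The resulting 12×1 matrix has rank 1, and its Smith normal form has invariant factors (1).

From H_k ≅ ker(∂_k) / im(∂_{k+1}) we obtain:

  H_2: rank ker ∂_2 − rank ∂_3 = (1 − 1) − 0 = 0, and there is no ∂_3, so H_2 ≅ 0.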